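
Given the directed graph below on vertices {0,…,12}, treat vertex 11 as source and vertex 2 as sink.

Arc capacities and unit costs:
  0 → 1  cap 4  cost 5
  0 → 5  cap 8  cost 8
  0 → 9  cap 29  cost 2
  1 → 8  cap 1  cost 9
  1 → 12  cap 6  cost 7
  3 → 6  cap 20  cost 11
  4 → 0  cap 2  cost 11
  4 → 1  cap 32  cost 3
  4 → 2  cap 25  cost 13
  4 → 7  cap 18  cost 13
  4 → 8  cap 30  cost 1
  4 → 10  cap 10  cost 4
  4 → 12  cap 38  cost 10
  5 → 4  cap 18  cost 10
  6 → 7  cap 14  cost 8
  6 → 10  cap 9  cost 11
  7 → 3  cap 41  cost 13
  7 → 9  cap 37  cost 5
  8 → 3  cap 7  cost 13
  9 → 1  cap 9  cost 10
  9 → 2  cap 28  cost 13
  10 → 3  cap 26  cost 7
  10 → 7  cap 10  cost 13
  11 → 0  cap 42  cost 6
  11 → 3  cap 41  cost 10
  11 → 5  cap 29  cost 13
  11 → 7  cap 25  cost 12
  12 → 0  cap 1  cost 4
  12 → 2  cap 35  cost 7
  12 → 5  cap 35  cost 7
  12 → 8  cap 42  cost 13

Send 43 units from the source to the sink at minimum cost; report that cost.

shortest-cost path #1: 11→0→9→2 push 28 @ unit cost 21 (adds 588)
shortest-cost path #2: 11→0→1→12→2 push 4 @ unit cost 25 (adds 100)
shortest-cost path #3: 11→0→9→1→12→2 push 1 @ unit cost 32 (adds 32)
shortest-cost path #4: 11→5→4→2 push 10 @ unit cost 36 (adds 360)
total cost = 1080

Minimum cost for 43 units: 1080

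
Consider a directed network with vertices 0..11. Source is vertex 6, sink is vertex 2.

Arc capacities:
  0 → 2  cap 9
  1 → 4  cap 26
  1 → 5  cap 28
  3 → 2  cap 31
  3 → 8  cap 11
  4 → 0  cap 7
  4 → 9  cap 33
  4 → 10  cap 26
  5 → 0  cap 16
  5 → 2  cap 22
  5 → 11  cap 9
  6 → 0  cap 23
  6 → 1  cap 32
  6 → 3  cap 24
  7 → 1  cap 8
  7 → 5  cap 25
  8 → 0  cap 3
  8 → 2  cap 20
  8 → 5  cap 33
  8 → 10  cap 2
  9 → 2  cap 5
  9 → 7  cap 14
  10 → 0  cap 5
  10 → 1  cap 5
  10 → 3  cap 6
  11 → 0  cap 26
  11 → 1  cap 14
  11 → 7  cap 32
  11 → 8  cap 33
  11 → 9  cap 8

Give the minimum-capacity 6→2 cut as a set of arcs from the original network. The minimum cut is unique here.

augment #1: 6→0→2 push 9
augment #2: 6→3→2 push 24
augment #3: 6→1→5→2 push 22
augment #4: 6→1→4→9→2 push 5
augment #5: 6→1→4→10→3→2 push 5
max flow = 65; residual-reachable set from 6 gives S-side
cut edges (S→T): {(0,2), (6,1), (6,3)} total cap 65

Min-cut arcs: {(0,2), (6,1), (6,3)} (total capacity 65)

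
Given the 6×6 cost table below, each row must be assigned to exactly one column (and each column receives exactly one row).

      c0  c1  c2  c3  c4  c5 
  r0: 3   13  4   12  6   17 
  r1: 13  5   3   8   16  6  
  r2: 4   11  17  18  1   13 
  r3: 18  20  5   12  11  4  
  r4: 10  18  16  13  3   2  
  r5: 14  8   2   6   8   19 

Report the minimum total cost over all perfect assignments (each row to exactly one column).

optimal assignment: row0→col0 (cost 3), row1→col1 (cost 5), row2→col4 (cost 1), row3→col2 (cost 5), row4→col5 (cost 2), row5→col3 (cost 6)
total = 3 + 5 + 1 + 5 + 2 + 6 = 22

Minimum assignment cost: 22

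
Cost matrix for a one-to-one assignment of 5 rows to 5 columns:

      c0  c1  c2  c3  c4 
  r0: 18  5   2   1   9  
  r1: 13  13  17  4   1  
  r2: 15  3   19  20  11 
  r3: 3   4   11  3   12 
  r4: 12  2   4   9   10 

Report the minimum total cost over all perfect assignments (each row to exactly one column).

optimal assignment: row0→col3 (cost 1), row1→col4 (cost 1), row2→col1 (cost 3), row3→col0 (cost 3), row4→col2 (cost 4)
total = 1 + 1 + 3 + 3 + 4 = 12

Minimum assignment cost: 12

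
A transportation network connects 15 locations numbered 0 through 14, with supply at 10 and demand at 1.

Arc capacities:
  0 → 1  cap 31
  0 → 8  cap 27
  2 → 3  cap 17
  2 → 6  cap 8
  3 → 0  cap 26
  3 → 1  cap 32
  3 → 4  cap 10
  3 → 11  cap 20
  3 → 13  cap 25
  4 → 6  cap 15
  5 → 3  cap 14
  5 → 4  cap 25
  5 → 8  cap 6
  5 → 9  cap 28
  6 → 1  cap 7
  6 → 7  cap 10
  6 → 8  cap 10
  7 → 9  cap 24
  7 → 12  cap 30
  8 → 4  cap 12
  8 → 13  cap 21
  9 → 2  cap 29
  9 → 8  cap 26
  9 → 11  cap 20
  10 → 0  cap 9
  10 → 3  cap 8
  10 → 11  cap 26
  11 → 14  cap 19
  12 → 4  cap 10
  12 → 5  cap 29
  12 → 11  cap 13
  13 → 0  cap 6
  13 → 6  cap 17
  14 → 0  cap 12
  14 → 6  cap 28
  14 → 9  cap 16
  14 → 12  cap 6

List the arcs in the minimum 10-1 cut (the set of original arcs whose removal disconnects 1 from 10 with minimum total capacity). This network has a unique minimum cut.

augment #1: 10→0→1 push 9
augment #2: 10→3→1 push 8
augment #3: 10→11→14→0→1 push 12
augment #4: 10→11→14→6→1 push 7
max flow = 36; residual-reachable set from 10 gives S-side
cut edges (S→T): {(10,0), (10,3), (11,14)} total cap 36

Min-cut arcs: {(10,0), (10,3), (11,14)} (total capacity 36)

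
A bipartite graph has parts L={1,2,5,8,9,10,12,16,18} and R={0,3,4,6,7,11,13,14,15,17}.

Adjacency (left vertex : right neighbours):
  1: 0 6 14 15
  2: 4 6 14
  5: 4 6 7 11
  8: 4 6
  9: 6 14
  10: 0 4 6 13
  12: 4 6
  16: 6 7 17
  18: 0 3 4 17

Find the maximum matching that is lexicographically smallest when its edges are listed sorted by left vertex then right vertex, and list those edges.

Lex-smallest maximum matching: {(1,0), (2,4), (5,7), (8,6), (9,14), (10,13), (16,17), (18,3)}

|M| = 8 (so the lex-smallest maximum matching has 8 edges)
process left vertices in ascending order; for each, take the smallest-labelled available neighbour that still permits 8 edges overall, or leave it unmatched if none does
lex-smallest matching: {1-0, 2-4, 5-7, 8-6, 9-14, 10-13, 16-17, 18-3}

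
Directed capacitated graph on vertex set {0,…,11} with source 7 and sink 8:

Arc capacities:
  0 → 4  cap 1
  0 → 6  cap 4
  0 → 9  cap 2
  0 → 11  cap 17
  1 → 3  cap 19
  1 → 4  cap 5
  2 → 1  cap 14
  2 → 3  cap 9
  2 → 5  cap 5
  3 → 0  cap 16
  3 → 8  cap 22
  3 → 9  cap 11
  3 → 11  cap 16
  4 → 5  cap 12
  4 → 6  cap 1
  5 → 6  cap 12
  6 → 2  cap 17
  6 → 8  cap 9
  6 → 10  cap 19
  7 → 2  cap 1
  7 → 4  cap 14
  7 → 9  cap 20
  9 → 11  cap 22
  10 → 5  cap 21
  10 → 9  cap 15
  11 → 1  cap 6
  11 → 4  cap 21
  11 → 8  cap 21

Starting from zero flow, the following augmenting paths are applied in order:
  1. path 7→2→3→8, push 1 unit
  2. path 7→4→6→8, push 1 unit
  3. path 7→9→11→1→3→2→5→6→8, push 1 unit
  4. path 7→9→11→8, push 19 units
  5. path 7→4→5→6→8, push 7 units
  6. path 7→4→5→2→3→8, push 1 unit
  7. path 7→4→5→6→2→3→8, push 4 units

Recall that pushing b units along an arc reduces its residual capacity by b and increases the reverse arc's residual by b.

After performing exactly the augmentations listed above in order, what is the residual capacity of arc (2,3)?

Residual capacity of (2,3): 4

after path 1 (7→2→3→8, push 1): res(2,3)=8
after path 2 (7→4→6→8, push 1): res(2,3)=8
after path 3 (7→9→11→1→3→2→5→6→8, push 1): res(2,3)=9
after path 4 (7→9→11→8, push 19): res(2,3)=9
after path 5 (7→4→5→6→8, push 7): res(2,3)=9
after path 6 (7→4→5→2→3→8, push 1): res(2,3)=8
after path 7 (7→4→5→6→2→3→8, push 4): res(2,3)=4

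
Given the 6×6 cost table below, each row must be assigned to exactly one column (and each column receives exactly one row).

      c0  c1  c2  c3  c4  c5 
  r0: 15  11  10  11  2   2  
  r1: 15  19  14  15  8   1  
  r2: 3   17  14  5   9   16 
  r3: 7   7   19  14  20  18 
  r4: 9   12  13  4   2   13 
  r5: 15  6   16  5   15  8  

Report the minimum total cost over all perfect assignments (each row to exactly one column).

optimal assignment: row0→col2 (cost 10), row1→col5 (cost 1), row2→col0 (cost 3), row3→col1 (cost 7), row4→col4 (cost 2), row5→col3 (cost 5)
total = 10 + 1 + 3 + 7 + 2 + 5 = 28

Minimum assignment cost: 28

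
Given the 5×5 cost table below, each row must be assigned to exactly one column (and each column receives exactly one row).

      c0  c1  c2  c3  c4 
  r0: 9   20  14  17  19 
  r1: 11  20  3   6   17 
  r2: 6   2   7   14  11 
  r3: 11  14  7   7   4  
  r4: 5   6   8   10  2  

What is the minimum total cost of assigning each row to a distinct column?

optimal assignment: row0→col0 (cost 9), row1→col2 (cost 3), row2→col1 (cost 2), row3→col3 (cost 7), row4→col4 (cost 2)
total = 9 + 3 + 2 + 7 + 2 = 23

Minimum assignment cost: 23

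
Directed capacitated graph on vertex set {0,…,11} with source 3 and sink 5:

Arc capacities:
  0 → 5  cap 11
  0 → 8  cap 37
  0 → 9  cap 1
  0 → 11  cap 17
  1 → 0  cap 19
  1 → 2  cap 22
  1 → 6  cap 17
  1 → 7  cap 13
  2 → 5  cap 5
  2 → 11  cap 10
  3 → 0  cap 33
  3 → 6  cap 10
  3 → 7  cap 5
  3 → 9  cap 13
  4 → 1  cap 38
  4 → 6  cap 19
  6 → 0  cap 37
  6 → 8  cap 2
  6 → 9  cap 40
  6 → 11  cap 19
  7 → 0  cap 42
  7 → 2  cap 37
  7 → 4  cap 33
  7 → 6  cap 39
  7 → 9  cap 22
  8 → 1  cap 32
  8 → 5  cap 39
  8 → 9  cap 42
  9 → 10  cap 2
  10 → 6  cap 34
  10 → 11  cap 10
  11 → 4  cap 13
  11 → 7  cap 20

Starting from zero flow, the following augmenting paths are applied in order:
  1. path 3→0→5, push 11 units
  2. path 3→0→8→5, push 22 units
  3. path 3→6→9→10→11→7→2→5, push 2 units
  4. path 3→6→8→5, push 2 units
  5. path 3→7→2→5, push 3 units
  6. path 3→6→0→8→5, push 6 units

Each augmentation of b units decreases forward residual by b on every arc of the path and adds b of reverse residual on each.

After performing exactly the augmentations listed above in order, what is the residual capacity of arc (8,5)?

Residual capacity of (8,5): 9

after path 1 (3→0→5, push 11): res(8,5)=39
after path 2 (3→0→8→5, push 22): res(8,5)=17
after path 3 (3→6→9→10→11→7→2→5, push 2): res(8,5)=17
after path 4 (3→6→8→5, push 2): res(8,5)=15
after path 5 (3→7→2→5, push 3): res(8,5)=15
after path 6 (3→6→0→8→5, push 6): res(8,5)=9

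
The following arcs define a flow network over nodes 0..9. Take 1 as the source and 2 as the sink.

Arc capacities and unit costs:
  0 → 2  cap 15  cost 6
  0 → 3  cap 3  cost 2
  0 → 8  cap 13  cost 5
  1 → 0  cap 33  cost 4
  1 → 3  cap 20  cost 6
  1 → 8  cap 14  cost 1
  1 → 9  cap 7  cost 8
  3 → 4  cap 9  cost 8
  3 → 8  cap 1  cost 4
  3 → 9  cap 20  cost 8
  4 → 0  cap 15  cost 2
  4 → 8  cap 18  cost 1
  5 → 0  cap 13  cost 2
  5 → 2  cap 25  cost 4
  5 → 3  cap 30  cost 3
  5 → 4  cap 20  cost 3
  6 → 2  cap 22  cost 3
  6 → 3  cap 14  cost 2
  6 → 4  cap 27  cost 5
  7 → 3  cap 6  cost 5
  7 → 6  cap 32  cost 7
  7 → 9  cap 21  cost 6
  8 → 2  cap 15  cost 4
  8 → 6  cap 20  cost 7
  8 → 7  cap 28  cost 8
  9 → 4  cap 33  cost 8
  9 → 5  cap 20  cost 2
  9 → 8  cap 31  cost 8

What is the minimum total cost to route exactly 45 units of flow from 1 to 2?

Minimum cost for 45 units: 483

shortest-cost path #1: 1→8→2 push 14 @ unit cost 5 (adds 70)
shortest-cost path #2: 1→0→2 push 15 @ unit cost 10 (adds 150)
shortest-cost path #3: 1→0→8→2 push 1 @ unit cost 13 (adds 13)
shortest-cost path #4: 1→9→5→2 push 7 @ unit cost 14 (adds 98)
shortest-cost path #5: 1→0→8→6→2 push 8 @ unit cost 19 (adds 152)
total cost = 483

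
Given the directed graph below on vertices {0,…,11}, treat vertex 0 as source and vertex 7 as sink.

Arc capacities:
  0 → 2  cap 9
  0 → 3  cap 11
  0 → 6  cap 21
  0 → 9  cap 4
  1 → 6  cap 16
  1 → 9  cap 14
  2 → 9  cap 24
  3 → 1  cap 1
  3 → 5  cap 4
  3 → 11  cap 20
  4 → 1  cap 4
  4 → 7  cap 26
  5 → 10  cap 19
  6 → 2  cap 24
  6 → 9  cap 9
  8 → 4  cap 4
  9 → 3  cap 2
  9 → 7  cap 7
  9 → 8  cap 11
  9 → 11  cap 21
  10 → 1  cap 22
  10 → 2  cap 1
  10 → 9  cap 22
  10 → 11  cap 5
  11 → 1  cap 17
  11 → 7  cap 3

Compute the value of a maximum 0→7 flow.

augment #1: 0→9→7 bottleneck 4, total now 4
augment #2: 0→2→9→7 bottleneck 3, total now 7
augment #3: 0→3→11→7 bottleneck 3, total now 10
augment #4: 0→2→9→8→4→7 bottleneck 4, total now 14

Maximum flow value: 14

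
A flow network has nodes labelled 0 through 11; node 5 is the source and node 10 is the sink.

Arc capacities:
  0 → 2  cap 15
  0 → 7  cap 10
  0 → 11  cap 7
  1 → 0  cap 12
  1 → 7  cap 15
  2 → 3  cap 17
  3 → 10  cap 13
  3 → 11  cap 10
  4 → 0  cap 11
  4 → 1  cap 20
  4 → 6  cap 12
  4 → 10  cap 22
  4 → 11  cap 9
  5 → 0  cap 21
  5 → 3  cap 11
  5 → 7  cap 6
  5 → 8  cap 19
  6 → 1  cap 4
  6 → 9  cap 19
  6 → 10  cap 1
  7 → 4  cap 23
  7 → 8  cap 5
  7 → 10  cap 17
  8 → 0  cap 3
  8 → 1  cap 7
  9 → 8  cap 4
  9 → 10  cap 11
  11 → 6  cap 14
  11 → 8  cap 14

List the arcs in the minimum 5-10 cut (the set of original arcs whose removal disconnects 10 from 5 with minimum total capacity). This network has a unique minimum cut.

Min-cut arcs: {(5,0), (5,3), (5,7), (8,0), (8,1)} (total capacity 48)

augment #1: 5→3→10 push 11
augment #2: 5→7→10 push 6
augment #3: 5→0→7→10 push 10
augment #4: 5→0→2→3→10 push 2
augment #5: 5→0→11→6→10 push 1
augment #6: 5→8→1→7→10 push 1
augment #7: 5→0→11→6→9→10 push 6
augment #8: 5→8→1→7→4→10 push 6
augment #9: 5→0→2→3→11→6→9→10 push 2
augment #10: 5→8→0→2→3→11→6→9→10 push 3
max flow = 48; residual-reachable set from 5 gives S-side
cut edges (S→T): {(5,0), (5,3), (5,7), (8,0), (8,1)} total cap 48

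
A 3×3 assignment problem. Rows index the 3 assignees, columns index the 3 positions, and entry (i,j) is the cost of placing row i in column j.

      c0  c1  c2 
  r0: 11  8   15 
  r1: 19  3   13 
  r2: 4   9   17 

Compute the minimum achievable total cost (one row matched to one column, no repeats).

optimal assignment: row0→col2 (cost 15), row1→col1 (cost 3), row2→col0 (cost 4)
total = 15 + 3 + 4 = 22

Minimum assignment cost: 22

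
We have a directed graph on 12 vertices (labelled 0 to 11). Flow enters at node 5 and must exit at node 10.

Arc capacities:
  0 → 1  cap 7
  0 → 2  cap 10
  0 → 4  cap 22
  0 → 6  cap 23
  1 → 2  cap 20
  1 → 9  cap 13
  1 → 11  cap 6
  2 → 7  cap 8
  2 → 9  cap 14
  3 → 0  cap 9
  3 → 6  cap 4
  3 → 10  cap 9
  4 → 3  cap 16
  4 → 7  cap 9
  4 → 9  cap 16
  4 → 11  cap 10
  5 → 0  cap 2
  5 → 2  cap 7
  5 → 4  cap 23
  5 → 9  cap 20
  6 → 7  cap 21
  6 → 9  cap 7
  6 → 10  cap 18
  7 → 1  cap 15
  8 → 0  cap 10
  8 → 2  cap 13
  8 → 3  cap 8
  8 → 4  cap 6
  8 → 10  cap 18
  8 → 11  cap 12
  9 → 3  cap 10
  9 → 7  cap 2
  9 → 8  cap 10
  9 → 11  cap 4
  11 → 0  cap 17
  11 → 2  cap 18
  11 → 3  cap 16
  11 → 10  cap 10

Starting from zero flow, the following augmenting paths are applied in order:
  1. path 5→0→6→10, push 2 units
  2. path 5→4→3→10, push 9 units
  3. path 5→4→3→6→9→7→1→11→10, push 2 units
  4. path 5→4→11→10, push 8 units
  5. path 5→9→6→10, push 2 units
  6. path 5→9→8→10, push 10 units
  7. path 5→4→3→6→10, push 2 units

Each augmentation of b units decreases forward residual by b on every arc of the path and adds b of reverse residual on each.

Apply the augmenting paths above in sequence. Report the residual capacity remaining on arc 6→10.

after path 1 (5→0→6→10, push 2): res(6,10)=16
after path 2 (5→4→3→10, push 9): res(6,10)=16
after path 3 (5→4→3→6→9→7→1→11→10, push 2): res(6,10)=16
after path 4 (5→4→11→10, push 8): res(6,10)=16
after path 5 (5→9→6→10, push 2): res(6,10)=14
after path 6 (5→9→8→10, push 10): res(6,10)=14
after path 7 (5→4→3→6→10, push 2): res(6,10)=12

Residual capacity of (6,10): 12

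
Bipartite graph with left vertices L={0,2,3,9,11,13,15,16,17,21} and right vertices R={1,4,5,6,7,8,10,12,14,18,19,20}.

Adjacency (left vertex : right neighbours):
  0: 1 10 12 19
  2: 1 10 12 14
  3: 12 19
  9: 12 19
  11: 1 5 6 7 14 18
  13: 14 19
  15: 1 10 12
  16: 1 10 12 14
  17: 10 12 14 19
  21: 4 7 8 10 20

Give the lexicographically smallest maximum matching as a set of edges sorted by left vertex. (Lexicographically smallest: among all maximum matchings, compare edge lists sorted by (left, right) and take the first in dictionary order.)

|M| = 7 (so the lex-smallest maximum matching has 7 edges)
process left vertices in ascending order; for each, take the smallest-labelled available neighbour that still permits 7 edges overall, or leave it unmatched if none does
lex-smallest matching: {0-1, 2-10, 3-12, 9-19, 11-5, 13-14, 21-4}

Lex-smallest maximum matching: {(0,1), (2,10), (3,12), (9,19), (11,5), (13,14), (21,4)}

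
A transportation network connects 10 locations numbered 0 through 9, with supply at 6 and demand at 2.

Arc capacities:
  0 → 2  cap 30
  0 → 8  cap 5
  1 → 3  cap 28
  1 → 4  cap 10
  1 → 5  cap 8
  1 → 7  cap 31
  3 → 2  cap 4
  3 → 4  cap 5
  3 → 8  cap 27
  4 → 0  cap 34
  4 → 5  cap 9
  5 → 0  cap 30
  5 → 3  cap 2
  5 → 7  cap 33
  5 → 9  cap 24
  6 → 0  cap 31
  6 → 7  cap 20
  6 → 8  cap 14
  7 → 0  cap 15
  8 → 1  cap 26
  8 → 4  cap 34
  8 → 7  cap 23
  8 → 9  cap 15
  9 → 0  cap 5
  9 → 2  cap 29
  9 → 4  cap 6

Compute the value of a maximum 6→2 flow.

Maximum flow value: 49

augment #1: 6→0→2 bottleneck 30, total now 30
augment #2: 6→8→9→2 bottleneck 14, total now 44
augment #3: 6→0→8→9→2 bottleneck 1, total now 45
augment #4: 6→7→0→8→1→3→2 bottleneck 4, total now 49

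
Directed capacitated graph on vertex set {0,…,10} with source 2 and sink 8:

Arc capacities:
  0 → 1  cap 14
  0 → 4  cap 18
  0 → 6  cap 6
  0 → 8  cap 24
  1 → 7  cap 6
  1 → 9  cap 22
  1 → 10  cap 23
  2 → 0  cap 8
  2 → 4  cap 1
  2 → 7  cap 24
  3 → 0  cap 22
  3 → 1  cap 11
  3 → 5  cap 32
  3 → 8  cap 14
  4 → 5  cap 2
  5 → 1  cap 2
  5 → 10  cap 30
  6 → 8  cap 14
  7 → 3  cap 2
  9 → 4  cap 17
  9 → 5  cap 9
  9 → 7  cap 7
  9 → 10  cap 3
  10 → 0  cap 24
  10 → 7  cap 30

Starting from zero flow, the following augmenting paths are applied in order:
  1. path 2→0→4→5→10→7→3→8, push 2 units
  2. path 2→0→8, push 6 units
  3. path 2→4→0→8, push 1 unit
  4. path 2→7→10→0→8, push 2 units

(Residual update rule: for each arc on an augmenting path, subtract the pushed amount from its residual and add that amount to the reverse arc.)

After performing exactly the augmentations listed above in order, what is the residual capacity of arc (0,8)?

Residual capacity of (0,8): 15

after path 1 (2→0→4→5→10→7→3→8, push 2): res(0,8)=24
after path 2 (2→0→8, push 6): res(0,8)=18
after path 3 (2→4→0→8, push 1): res(0,8)=17
after path 4 (2→7→10→0→8, push 2): res(0,8)=15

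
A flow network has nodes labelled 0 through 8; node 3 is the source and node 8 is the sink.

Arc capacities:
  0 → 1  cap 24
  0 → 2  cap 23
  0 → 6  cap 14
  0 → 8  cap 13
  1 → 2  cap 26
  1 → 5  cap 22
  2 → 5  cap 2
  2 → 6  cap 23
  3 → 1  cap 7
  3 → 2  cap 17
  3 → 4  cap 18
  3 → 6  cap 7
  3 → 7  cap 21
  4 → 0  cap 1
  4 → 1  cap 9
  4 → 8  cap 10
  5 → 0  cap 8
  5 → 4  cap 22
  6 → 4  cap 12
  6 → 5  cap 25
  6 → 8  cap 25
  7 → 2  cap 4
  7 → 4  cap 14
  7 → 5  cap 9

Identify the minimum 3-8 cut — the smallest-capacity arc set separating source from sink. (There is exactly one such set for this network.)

augment #1: 3→4→8 push 10
augment #2: 3→6→8 push 7
augment #3: 3→2→6→8 push 17
augment #4: 3→4→0→8 push 1
augment #5: 3→1→2→6→8 push 1
augment #6: 3→1→5→0→8 push 6
augment #7: 3→7→5→0→8 push 2
max flow = 44; residual-reachable set from 3 gives S-side
cut edges (S→T): {(4,0), (4,8), (5,0), (6,8)} total cap 44

Min-cut arcs: {(4,0), (4,8), (5,0), (6,8)} (total capacity 44)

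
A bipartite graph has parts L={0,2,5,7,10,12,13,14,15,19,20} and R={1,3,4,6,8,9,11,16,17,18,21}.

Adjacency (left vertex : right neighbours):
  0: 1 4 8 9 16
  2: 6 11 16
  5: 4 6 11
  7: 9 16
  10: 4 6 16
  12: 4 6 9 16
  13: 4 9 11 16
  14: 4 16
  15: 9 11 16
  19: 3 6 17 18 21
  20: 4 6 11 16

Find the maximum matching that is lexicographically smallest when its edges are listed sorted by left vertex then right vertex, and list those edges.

Lex-smallest maximum matching: {(0,1), (2,6), (5,4), (7,9), (10,16), (13,11), (19,3)}

|M| = 7 (so the lex-smallest maximum matching has 7 edges)
process left vertices in ascending order; for each, take the smallest-labelled available neighbour that still permits 7 edges overall, or leave it unmatched if none does
lex-smallest matching: {0-1, 2-6, 5-4, 7-9, 10-16, 13-11, 19-3}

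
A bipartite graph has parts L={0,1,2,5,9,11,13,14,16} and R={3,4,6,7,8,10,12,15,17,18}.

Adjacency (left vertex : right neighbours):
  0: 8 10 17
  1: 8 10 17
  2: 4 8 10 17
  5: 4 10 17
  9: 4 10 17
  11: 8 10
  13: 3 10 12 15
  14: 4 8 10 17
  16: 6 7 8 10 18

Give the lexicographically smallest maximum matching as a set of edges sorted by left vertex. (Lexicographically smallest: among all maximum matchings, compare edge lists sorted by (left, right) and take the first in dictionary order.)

Lex-smallest maximum matching: {(0,8), (1,10), (2,4), (5,17), (13,3), (16,6)}

|M| = 6 (so the lex-smallest maximum matching has 6 edges)
process left vertices in ascending order; for each, take the smallest-labelled available neighbour that still permits 6 edges overall, or leave it unmatched if none does
lex-smallest matching: {0-8, 1-10, 2-4, 5-17, 13-3, 16-6}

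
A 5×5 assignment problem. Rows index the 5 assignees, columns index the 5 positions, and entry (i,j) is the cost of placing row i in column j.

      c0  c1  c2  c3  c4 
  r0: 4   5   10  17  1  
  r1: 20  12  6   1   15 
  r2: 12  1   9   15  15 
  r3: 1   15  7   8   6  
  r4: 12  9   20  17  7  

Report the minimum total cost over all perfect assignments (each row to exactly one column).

Minimum assignment cost: 20

one of 2 optimal assignments: row0→col0 (cost 4), row1→col3 (cost 1), row2→col1 (cost 1), row3→col2 (cost 7), row4→col4 (cost 7)
total = 4 + 1 + 1 + 7 + 7 = 20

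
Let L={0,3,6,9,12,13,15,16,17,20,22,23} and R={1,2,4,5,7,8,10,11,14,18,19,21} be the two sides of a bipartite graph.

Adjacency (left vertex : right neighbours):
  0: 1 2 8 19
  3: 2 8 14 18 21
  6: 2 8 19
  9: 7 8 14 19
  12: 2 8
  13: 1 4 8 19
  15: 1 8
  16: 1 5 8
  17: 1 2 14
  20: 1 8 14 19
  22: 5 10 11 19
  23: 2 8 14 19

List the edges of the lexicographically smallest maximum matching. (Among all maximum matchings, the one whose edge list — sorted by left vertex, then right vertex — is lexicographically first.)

|M| = 10 (so the lex-smallest maximum matching has 10 edges)
process left vertices in ascending order; for each, take the smallest-labelled available neighbour that still permits 10 edges overall, or leave it unmatched if none does
lex-smallest matching: {0-1, 3-18, 6-2, 9-7, 12-8, 13-4, 16-5, 17-14, 20-19, 22-10}

Lex-smallest maximum matching: {(0,1), (3,18), (6,2), (9,7), (12,8), (13,4), (16,5), (17,14), (20,19), (22,10)}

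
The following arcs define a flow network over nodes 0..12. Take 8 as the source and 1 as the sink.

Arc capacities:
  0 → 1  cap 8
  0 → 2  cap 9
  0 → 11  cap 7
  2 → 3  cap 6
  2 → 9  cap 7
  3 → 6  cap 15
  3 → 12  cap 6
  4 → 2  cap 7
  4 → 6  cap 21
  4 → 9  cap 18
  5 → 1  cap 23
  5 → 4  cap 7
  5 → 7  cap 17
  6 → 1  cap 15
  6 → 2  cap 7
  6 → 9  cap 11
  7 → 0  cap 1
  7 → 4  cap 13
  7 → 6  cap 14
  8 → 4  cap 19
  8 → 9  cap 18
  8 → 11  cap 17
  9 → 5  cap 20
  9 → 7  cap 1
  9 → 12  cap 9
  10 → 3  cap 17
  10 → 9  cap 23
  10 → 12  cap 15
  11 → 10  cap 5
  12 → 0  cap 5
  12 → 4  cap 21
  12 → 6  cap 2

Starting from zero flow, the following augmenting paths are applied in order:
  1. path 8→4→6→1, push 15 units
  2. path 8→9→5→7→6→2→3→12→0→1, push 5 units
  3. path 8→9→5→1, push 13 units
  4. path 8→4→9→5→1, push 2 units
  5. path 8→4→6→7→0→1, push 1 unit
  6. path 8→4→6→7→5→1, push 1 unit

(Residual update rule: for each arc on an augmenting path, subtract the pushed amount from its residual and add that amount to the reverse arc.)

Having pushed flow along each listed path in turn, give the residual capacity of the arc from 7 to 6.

Residual capacity of (7,6): 11

after path 1 (8→4→6→1, push 15): res(7,6)=14
after path 2 (8→9→5→7→6→2→3→12→0→1, push 5): res(7,6)=9
after path 3 (8→9→5→1, push 13): res(7,6)=9
after path 4 (8→4→9→5→1, push 2): res(7,6)=9
after path 5 (8→4→6→7→0→1, push 1): res(7,6)=10
after path 6 (8→4→6→7→5→1, push 1): res(7,6)=11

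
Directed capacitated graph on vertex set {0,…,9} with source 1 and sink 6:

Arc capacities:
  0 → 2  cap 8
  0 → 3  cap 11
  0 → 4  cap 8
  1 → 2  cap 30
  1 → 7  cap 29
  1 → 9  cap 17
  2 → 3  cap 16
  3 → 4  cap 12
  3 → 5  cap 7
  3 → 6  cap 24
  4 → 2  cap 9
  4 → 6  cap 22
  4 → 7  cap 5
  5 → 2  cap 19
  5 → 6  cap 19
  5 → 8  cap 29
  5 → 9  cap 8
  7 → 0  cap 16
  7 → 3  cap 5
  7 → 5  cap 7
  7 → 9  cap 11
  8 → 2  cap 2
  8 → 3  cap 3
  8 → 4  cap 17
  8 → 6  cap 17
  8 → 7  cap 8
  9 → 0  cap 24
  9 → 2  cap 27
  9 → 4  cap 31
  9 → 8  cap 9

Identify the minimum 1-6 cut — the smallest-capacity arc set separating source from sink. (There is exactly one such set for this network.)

Min-cut arcs: {(1,7), (1,9), (2,3)} (total capacity 62)

augment #1: 1→2→3→6 push 16
augment #2: 1→7→3→6 push 5
augment #3: 1→7→5→6 push 7
augment #4: 1→9→4→6 push 17
augment #5: 1→7→0→3→6 push 3
augment #6: 1→7→0→4→6 push 5
augment #7: 1→7→9→8→6 push 9
max flow = 62; residual-reachable set from 1 gives S-side
cut edges (S→T): {(1,7), (1,9), (2,3)} total cap 62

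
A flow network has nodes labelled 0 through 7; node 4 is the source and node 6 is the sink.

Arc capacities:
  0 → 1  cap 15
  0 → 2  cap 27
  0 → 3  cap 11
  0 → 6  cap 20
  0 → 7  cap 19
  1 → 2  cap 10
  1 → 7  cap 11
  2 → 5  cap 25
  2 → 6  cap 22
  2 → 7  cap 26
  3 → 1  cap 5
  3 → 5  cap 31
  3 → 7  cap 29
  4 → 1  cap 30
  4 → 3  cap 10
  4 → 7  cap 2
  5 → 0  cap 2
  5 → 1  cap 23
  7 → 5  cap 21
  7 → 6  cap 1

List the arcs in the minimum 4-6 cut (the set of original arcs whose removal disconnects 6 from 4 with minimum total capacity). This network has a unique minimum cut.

Min-cut arcs: {(1,2), (5,0), (7,6)} (total capacity 13)

augment #1: 4→7→6 push 1
augment #2: 4→1→2→6 push 10
augment #3: 4→3→5→0→6 push 2
max flow = 13; residual-reachable set from 4 gives S-side
cut edges (S→T): {(1,2), (5,0), (7,6)} total cap 13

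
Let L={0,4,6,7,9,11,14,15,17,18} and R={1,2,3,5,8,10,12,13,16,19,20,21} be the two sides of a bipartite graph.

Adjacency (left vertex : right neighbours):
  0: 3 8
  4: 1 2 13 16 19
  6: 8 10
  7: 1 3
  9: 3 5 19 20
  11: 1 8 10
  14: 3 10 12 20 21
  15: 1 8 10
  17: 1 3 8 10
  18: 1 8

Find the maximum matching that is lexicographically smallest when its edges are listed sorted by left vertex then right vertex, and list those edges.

Lex-smallest maximum matching: {(0,3), (4,2), (6,8), (7,1), (9,5), (11,10), (14,12)}

|M| = 7 (so the lex-smallest maximum matching has 7 edges)
process left vertices in ascending order; for each, take the smallest-labelled available neighbour that still permits 7 edges overall, or leave it unmatched if none does
lex-smallest matching: {0-3, 4-2, 6-8, 7-1, 9-5, 11-10, 14-12}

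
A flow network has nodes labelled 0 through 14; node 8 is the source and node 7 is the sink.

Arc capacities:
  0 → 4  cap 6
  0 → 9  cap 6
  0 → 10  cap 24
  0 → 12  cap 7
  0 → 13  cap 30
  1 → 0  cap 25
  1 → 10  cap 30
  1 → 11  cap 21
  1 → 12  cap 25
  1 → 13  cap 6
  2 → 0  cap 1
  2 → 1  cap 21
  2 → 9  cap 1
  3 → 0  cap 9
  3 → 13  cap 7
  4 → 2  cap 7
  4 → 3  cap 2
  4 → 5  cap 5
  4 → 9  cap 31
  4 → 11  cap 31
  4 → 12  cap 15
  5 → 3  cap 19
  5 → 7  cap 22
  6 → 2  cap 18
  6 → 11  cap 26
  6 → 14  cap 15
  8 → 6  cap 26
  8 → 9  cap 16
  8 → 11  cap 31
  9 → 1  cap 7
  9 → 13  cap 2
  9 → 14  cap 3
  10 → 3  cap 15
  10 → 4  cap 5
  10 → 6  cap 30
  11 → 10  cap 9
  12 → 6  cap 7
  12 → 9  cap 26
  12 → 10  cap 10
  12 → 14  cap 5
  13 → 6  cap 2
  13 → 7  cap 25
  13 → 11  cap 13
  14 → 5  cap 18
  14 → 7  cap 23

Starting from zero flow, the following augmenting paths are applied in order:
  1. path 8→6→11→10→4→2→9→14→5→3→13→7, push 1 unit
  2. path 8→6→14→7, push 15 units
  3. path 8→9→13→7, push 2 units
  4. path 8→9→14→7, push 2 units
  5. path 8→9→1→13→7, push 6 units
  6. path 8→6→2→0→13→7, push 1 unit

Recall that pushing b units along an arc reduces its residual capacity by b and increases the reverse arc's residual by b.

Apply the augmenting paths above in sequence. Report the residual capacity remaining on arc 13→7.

Residual capacity of (13,7): 15

after path 1 (8→6→11→10→4→2→9→14→5→3→13→7, push 1): res(13,7)=24
after path 2 (8→6→14→7, push 15): res(13,7)=24
after path 3 (8→9→13→7, push 2): res(13,7)=22
after path 4 (8→9→14→7, push 2): res(13,7)=22
after path 5 (8→9→1→13→7, push 6): res(13,7)=16
after path 6 (8→6→2→0→13→7, push 1): res(13,7)=15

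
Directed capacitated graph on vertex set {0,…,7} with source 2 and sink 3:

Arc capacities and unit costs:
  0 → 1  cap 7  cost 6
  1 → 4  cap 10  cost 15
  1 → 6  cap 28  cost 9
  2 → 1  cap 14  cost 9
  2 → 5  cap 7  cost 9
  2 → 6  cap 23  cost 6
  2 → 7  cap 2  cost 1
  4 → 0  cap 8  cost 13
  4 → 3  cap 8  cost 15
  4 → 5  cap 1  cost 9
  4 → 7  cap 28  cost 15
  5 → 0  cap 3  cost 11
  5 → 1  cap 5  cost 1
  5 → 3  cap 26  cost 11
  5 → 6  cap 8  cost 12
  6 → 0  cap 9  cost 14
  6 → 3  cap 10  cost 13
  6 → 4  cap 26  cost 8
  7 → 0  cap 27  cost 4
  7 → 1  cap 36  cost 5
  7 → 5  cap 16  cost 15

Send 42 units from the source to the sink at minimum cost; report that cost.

shortest-cost path #1: 2→6→3 push 10 @ unit cost 19 (adds 190)
shortest-cost path #2: 2→5→3 push 7 @ unit cost 20 (adds 140)
shortest-cost path #3: 2→7→5→3 push 2 @ unit cost 27 (adds 54)
shortest-cost path #4: 2→6→4→3 push 8 @ unit cost 29 (adds 232)
shortest-cost path #5: 2→6→4→5→3 push 1 @ unit cost 34 (adds 34)
shortest-cost path #6: 2→6→4→7→5→3 push 4 @ unit cost 55 (adds 220)
shortest-cost path #7: 2→1→4→7→5→3 push 10 @ unit cost 65 (adds 650)
total cost = 1520

Minimum cost for 42 units: 1520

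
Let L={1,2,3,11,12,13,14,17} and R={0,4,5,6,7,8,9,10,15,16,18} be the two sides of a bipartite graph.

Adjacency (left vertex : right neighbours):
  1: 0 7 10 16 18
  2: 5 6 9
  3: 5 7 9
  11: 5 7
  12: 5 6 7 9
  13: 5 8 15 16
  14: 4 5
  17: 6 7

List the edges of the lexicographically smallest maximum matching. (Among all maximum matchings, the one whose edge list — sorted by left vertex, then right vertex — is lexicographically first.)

Lex-smallest maximum matching: {(1,0), (2,5), (3,7), (12,9), (13,8), (14,4), (17,6)}

|M| = 7 (so the lex-smallest maximum matching has 7 edges)
process left vertices in ascending order; for each, take the smallest-labelled available neighbour that still permits 7 edges overall, or leave it unmatched if none does
lex-smallest matching: {1-0, 2-5, 3-7, 12-9, 13-8, 14-4, 17-6}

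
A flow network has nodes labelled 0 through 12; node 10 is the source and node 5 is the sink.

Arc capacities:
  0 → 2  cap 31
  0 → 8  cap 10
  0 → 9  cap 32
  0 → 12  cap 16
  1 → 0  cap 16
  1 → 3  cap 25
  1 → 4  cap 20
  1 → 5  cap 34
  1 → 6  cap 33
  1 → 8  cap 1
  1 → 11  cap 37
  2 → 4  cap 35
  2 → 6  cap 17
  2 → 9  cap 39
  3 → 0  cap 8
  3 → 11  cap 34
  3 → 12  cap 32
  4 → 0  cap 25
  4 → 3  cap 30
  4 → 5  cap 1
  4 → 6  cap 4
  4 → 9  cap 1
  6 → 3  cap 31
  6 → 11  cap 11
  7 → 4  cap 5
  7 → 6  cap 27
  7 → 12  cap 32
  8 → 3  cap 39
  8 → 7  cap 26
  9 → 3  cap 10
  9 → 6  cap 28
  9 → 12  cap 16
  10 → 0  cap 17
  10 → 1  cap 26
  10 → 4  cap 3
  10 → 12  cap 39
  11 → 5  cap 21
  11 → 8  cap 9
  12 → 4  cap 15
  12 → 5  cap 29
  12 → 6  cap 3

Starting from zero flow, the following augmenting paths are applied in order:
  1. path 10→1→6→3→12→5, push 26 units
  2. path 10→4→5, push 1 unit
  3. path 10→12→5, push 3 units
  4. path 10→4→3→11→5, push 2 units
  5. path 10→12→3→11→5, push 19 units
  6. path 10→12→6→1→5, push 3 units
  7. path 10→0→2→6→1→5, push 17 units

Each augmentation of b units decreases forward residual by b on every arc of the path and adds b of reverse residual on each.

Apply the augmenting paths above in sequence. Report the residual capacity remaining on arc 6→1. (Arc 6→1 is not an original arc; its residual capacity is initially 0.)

Residual capacity of (6,1): 6

after path 1 (10→1→6→3→12→5, push 26): res(6,1)=26
after path 2 (10→4→5, push 1): res(6,1)=26
after path 3 (10→12→5, push 3): res(6,1)=26
after path 4 (10→4→3→11→5, push 2): res(6,1)=26
after path 5 (10→12→3→11→5, push 19): res(6,1)=26
after path 6 (10→12→6→1→5, push 3): res(6,1)=23
after path 7 (10→0→2→6→1→5, push 17): res(6,1)=6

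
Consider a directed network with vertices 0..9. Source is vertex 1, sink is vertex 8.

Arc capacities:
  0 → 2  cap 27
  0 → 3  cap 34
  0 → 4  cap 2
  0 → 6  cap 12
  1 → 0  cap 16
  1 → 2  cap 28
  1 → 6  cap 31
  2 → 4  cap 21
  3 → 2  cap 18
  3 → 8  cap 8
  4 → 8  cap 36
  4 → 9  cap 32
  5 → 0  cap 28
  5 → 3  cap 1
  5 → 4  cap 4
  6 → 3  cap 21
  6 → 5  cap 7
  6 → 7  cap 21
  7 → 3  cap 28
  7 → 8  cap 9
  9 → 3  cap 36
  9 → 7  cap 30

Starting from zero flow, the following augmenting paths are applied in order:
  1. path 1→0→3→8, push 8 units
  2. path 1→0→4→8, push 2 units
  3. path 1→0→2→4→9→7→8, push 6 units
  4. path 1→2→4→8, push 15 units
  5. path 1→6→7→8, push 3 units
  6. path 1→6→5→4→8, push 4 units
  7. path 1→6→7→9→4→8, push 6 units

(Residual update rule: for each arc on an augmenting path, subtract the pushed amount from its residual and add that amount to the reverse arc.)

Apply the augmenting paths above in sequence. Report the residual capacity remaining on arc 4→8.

Residual capacity of (4,8): 9

after path 1 (1→0→3→8, push 8): res(4,8)=36
after path 2 (1→0→4→8, push 2): res(4,8)=34
after path 3 (1→0→2→4→9→7→8, push 6): res(4,8)=34
after path 4 (1→2→4→8, push 15): res(4,8)=19
after path 5 (1→6→7→8, push 3): res(4,8)=19
after path 6 (1→6→5→4→8, push 4): res(4,8)=15
after path 7 (1→6→7→9→4→8, push 6): res(4,8)=9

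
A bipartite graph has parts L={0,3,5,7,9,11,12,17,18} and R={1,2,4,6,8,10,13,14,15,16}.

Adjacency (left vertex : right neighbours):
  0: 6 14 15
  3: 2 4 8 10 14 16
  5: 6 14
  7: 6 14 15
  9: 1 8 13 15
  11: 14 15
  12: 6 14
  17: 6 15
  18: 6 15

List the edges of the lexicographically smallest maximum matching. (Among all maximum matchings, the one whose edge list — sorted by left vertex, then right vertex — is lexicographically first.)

|M| = 5 (so the lex-smallest maximum matching has 5 edges)
process left vertices in ascending order; for each, take the smallest-labelled available neighbour that still permits 5 edges overall, or leave it unmatched if none does
lex-smallest matching: {0-6, 3-2, 5-14, 7-15, 9-1}

Lex-smallest maximum matching: {(0,6), (3,2), (5,14), (7,15), (9,1)}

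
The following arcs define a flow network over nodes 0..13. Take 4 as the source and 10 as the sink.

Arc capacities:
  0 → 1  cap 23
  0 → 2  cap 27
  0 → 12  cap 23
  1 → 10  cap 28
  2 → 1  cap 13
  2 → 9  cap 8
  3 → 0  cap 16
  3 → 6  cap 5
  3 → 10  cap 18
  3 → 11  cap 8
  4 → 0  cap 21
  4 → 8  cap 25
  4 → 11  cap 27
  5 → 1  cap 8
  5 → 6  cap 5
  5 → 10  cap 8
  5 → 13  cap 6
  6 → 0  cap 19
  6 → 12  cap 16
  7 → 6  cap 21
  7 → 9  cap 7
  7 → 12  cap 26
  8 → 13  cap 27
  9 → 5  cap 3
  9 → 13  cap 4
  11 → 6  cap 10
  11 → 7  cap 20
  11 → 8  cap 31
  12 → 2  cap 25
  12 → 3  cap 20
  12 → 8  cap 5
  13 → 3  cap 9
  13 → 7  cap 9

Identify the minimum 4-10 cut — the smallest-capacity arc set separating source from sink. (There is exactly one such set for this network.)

augment #1: 4→0→1→10 push 21
augment #2: 4→8→13→3→10 push 9
augment #3: 4→11→6→0→1→10 push 2
augment #4: 4→11→6→12→3→10 push 8
augment #5: 4→11→7→9→5→10 push 3
augment #6: 4→11→7→12→3→10 push 1
augment #7: 4→11→7→12→2→1→10 push 5
max flow = 49; residual-reachable set from 4 gives S-side
cut edges (S→T): {(1,10), (3,10), (9,5)} total cap 49

Min-cut arcs: {(1,10), (3,10), (9,5)} (total capacity 49)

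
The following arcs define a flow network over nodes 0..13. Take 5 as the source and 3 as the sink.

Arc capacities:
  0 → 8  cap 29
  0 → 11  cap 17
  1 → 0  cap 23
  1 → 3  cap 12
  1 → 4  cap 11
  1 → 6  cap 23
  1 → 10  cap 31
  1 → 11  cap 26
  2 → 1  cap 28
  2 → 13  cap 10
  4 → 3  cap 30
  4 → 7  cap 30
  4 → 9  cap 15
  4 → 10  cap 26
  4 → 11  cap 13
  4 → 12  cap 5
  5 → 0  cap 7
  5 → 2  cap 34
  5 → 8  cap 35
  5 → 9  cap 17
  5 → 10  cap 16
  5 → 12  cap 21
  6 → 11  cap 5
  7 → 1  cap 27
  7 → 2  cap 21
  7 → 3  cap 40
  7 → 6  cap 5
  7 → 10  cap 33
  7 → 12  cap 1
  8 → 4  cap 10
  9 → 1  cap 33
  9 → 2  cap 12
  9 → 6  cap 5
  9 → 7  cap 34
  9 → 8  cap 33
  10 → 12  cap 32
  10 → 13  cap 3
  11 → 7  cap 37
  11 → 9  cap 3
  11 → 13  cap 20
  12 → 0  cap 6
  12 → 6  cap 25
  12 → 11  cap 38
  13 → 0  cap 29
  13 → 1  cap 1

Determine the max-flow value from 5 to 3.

Maximum flow value: 73

augment #1: 5→2→1→3 bottleneck 12, total now 12
augment #2: 5→8→4→3 bottleneck 10, total now 22
augment #3: 5→9→7→3 bottleneck 17, total now 39
augment #4: 5→0→11→7→3 bottleneck 7, total now 46
augment #5: 5→2→1→4→3 bottleneck 11, total now 57
augment #6: 5→12→11→7→3 bottleneck 16, total now 73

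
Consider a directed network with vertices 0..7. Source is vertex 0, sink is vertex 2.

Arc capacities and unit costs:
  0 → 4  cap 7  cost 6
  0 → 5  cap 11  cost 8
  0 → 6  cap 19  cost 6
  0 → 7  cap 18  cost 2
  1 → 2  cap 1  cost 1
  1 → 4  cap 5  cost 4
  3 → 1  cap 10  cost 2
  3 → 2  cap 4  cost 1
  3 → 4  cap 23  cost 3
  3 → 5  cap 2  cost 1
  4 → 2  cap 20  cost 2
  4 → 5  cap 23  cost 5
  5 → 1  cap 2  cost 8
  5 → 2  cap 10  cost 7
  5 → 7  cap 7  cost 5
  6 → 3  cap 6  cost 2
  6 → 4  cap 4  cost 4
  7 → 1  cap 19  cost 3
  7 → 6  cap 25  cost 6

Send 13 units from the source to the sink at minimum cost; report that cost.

shortest-cost path #1: 0→7→1→2 push 1 @ unit cost 6 (adds 6)
shortest-cost path #2: 0→4→2 push 7 @ unit cost 8 (adds 56)
shortest-cost path #3: 0→6→3→2 push 4 @ unit cost 9 (adds 36)
shortest-cost path #4: 0→7→1→4→2 push 1 @ unit cost 11 (adds 11)
total cost = 109

Minimum cost for 13 units: 109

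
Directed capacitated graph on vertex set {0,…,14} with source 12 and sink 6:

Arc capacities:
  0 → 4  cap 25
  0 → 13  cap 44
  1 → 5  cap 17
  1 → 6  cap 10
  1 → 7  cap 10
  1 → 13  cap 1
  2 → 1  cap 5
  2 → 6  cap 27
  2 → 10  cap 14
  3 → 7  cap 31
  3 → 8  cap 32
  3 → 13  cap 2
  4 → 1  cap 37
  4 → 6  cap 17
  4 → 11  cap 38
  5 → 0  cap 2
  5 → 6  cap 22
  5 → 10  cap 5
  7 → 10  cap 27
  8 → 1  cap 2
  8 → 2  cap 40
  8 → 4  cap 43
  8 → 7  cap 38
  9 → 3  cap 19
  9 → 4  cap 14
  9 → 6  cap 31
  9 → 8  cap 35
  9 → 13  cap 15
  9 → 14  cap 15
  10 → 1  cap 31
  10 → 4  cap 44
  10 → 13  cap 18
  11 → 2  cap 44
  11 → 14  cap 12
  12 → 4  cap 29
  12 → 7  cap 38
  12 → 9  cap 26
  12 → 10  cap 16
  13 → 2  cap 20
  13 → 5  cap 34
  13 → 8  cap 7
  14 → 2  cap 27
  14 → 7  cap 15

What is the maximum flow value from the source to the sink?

Maximum flow value: 98

augment #1: 12→4→6 bottleneck 17, total now 17
augment #2: 12→9→6 bottleneck 26, total now 43
augment #3: 12→4→1→6 bottleneck 10, total now 53
augment #4: 12→4→1→5→6 bottleneck 2, total now 55
augment #5: 12→10→1→5→6 bottleneck 15, total now 70
augment #6: 12→10→13→2→6 bottleneck 1, total now 71
augment #7: 12→7→10→13→2→6 bottleneck 17, total now 88
augment #8: 12→7→10→1→13→2→6 bottleneck 1, total now 89
augment #9: 12→7→10→4→11→2→6 bottleneck 8, total now 97
augment #10: 12→7→10→4→11→2→13→5→6 bottleneck 1, total now 98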